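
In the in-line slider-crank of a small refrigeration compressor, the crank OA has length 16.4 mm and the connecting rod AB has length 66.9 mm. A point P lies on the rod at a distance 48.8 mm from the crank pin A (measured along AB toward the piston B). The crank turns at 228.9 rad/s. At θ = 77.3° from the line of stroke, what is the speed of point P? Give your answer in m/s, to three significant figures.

ω = 228.9 rad/s.  Crank-pin speed |V_A| = rω = 3.754 m/s, perpendicular to OA.
Rod angle: sinφ = −(r/L) sinθ ⇒ φ = -13.836°; ω_rod = −rω cosθ/√(L²−r²sin²θ) = -12.705 rad/s.
V_P = V_A + ω_rod × AP, with AP = 0.0488 m along the rod.
Components: V_Px = −rω sinθ − a·ω_rod·sinφ = -3.8104 m/s;  V_Py = rω cosθ + a·ω_rod·cosφ = +0.22329 m/s.
|V_P| = √(V_Px² + V_Py²) = 3.8169 m/s.

3.82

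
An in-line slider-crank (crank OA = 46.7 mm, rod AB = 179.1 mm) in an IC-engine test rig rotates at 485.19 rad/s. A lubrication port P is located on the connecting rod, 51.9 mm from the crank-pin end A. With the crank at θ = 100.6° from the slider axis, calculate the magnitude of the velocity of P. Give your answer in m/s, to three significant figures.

ω = 485.2 rad/s.  Crank-pin speed |V_A| = rω = 22.658 m/s, perpendicular to OA.
Rod angle: sinφ = −(r/L) sinθ ⇒ φ = -14.851°; ω_rod = −rω cosθ/√(L²−r²sin²θ) = +24.076 rad/s.
V_P = V_A + ω_rod × AP, with AP = 0.0519 m along the rod.
Components: V_Px = −rω sinθ − a·ω_rod·sinφ = -21.951 m/s;  V_Py = rω cosθ + a·ω_rod·cosφ = -2.9602 m/s.
|V_P| = √(V_Px² + V_Py²) = 22.15 m/s.

22.2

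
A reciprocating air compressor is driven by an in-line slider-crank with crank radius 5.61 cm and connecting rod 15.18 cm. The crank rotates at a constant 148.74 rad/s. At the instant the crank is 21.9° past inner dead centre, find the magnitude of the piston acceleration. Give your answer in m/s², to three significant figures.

ω = 148.7 rad/s
x(θ) = r cosθ + √(L² − r² sin²θ); with ω constant, a = ω²·d²x/dθ².
d²x/dθ² = −r cosθ − r²(cos2θ)/√u − r⁴ sin²2θ/(4u^{3/2}),  u = L² − r² sin²θ = 0.0226054 m².
Substituting r = 0.0561 m, L = 0.1518 m, θ = 21.9°: d²x/dθ² = -0.067509 m.
a = ω²·d²x/dθ² = (148.7)²·(-0.067509) = -1493.5 m/s²;  |a| = 1493.5 m/s².

1490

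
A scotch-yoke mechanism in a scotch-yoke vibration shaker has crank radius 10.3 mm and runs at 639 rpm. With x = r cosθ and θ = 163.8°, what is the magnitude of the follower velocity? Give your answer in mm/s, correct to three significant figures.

ω = 66.92 rad/s (from 639 rpm).
x = r cosθ ⇒ ẋ = −rω sinθ.
|v| = rω|sinθ| = 0.0103·66.92·|sin 163.8°| = 0.19229 m/s = 192.29 mm/s.

192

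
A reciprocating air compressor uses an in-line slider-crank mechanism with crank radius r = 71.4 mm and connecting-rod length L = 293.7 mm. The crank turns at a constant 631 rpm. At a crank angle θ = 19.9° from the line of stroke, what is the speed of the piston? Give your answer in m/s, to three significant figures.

1.97

ω = 2π·631/60 = 66.08 rad/s
For an in-line slider-crank, x = r cosθ + √(L² − r² sin²θ), so v = −rω sinθ·[1 + r cosθ/√(L² − r² sin²θ)].
With r = 0.0714 m, L = 0.2937 m, θ = 19.9°: √(L² − r² sin²θ) = 0.29269 m.
v = −0.0714·66.08·0.34038·[1 + 0.0714·0.94029/0.29269] = -1.9743 m/s.
|v| = 1.9743 m/s.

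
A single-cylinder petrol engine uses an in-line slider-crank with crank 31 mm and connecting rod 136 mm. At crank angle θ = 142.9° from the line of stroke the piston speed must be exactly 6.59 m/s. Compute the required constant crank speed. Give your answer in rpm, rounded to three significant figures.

4120

For an in-line slider-crank, |v_piston| = rω|sinθ|·[1 + r cosθ/√(L² − r² sin²θ)].
With r = 0.031 m, L = 0.136 m, θ = 142.9°: the bracketed kinematic factor |dx/dθ| = 0.015267 m.
ω = v/|dx/dθ| = 6.59/0.015267 = 431.64 rad/s.
N = 60ω/(2π) = 4121.9 rpm.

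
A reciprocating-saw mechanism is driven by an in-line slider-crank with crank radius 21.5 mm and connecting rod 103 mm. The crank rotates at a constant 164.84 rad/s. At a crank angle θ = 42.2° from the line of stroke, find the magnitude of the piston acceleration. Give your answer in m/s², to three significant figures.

446

ω = 164.8 rad/s
x(θ) = r cosθ + √(L² − r² sin²θ); with ω constant, a = ω²·d²x/dθ².
d²x/dθ² = −r cosθ − r²(cos2θ)/√u − r⁴ sin²2θ/(4u^{3/2}),  u = L² − r² sin²θ = 0.0104004 m².
Substituting r = 0.0215 m, L = 0.103 m, θ = 42.2°: d²x/dθ² = -0.016419 m.
a = ω²·d²x/dθ² = (164.8)²·(-0.016419) = -446.15 m/s²;  |a| = 446.15 m/s².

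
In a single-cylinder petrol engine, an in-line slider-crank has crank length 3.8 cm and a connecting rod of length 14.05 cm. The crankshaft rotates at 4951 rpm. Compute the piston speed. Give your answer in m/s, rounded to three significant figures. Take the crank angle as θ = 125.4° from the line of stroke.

13.5

ω = 2π·4951/60 = 518.5 rad/s
For an in-line slider-crank, x = r cosθ + √(L² − r² sin²θ), so v = −rω sinθ·[1 + r cosθ/√(L² − r² sin²θ)].
With r = 0.038 m, L = 0.1405 m, θ = 125.4°: √(L² − r² sin²θ) = 0.13704 m.
v = −0.038·518.5·0.81513·[1 + 0.038·-0.57928/0.13704] = -13.48 m/s.
|v| = 13.48 m/s.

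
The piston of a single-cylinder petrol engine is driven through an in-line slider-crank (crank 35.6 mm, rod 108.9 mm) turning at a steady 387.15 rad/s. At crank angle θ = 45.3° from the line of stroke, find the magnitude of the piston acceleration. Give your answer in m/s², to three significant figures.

3790

ω = 387.1 rad/s
x(θ) = r cosθ + √(L² − r² sin²θ); with ω constant, a = ω²·d²x/dθ².
d²x/dθ² = −r cosθ − r²(cos2θ)/√u − r⁴ sin²2θ/(4u^{3/2}),  u = L² − r² sin²θ = 0.0112189 m².
Substituting r = 0.0356 m, L = 0.1089 m, θ = 45.3°: d²x/dθ² = -0.025253 m.
a = ω²·d²x/dθ² = (387.1)²·(-0.025253) = -3785.1 m/s²;  |a| = 3785.1 m/s².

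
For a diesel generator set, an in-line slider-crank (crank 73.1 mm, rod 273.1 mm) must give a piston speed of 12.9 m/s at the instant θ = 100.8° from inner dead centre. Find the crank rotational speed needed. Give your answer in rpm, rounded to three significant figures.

1810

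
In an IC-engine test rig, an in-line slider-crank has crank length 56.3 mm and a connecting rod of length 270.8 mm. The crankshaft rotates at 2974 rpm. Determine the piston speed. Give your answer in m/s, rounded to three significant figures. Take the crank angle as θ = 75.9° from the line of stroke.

17.9

ω = 2π·2974/60 = 311.4 rad/s
For an in-line slider-crank, x = r cosθ + √(L² − r² sin²θ), so v = −rω sinθ·[1 + r cosθ/√(L² − r² sin²θ)].
With r = 0.0563 m, L = 0.2708 m, θ = 75.9°: √(L² − r² sin²θ) = 0.26524 m.
v = −0.0563·311.4·0.96987·[1 + 0.0563·0.24362/0.26524] = -17.885 m/s.
|v| = 17.885 m/s.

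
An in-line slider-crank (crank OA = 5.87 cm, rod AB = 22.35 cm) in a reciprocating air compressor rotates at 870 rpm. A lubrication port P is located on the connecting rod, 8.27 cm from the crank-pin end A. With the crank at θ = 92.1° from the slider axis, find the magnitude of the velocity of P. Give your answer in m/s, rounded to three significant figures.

ω = 91.11 rad/s.  Crank-pin speed |V_A| = rω = 5.3479 m/s, perpendicular to OA.
Rod angle: sinφ = −(r/L) sinθ ⇒ φ = -15.216°; ω_rod = −rω cosθ/√(L²−r²sin²θ) = +0.90867 rad/s.
V_P = V_A + ω_rod × AP, with AP = 0.0827 m along the rod.
Components: V_Px = −rω sinθ − a·ω_rod·sinφ = -5.3246 m/s;  V_Py = rω cosθ + a·ω_rod·cosφ = -0.12346 m/s.
|V_P| = √(V_Px² + V_Py²) = 5.326 m/s.

5.33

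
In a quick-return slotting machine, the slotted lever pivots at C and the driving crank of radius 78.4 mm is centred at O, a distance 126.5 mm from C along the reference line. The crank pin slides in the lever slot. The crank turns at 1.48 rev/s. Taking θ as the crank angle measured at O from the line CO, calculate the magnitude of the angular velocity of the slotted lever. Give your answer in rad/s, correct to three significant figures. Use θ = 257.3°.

2.07

ω = 9.299 rad/s (from 1.48 rev/s).
Crank pin A relative to C: A = (d + r cosθ, r sinθ); lever angle φ = atan2(r sinθ, d + r cosθ).
Differentiating tanφ: φ̇ = rω(d cosθ + r)/(d² + r² + 2dr cosθ).
d² + r² + 2dr cosθ = |CA|² = 0.0177881 m²;  d cosθ + r = +0.050589 m.
|ω_lever| = |0.0784·9.299·+0.050589| / 0.0177881 = 2.0734 rad/s.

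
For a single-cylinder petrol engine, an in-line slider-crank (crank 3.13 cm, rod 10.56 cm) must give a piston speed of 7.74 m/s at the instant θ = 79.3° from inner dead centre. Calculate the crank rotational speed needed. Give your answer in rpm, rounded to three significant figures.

For an in-line slider-crank, |v_piston| = rω|sinθ|·[1 + r cosθ/√(L² − r² sin²θ)].
With r = 0.0313 m, L = 0.1056 m, θ = 79.3°: the bracketed kinematic factor |dx/dθ| = 0.032525 m.
ω = v/|dx/dθ| = 7.74/0.032525 = 237.97 rad/s.
N = 60ω/(2π) = 2272.5 rpm.

2270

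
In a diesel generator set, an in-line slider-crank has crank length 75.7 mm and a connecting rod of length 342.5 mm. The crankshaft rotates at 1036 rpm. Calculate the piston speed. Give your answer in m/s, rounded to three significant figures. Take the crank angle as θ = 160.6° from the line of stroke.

2.16

ω = 2π·1036/60 = 108.5 rad/s
For an in-line slider-crank, x = r cosθ + √(L² − r² sin²θ), so v = −rω sinθ·[1 + r cosθ/√(L² − r² sin²θ)].
With r = 0.0757 m, L = 0.3425 m, θ = 160.6°: √(L² − r² sin²θ) = 0.34158 m.
v = −0.0757·108.5·0.33216·[1 + 0.0757·-0.94322/0.34158] = -2.1577 m/s.
|v| = 2.1577 m/s.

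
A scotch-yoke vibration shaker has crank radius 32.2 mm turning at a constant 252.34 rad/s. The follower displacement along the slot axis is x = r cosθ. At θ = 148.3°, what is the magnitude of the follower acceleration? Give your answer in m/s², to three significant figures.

1740

ω = 252.3 rad/s
x = r cosθ ⇒ ẍ = −rω² cosθ (ω constant).
|a| = rω²|cosθ| = 0.0322·(252.3)²·|cos 148.3°| = 1744.5 m/s².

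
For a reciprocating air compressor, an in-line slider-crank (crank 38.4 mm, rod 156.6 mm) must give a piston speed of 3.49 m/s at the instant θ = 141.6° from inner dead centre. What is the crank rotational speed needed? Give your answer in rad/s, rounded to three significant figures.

For an in-line slider-crank, |v_piston| = rω|sinθ|·[1 + r cosθ/√(L² − r² sin²θ)].
With r = 0.0384 m, L = 0.1566 m, θ = 141.6°: the bracketed kinematic factor |dx/dθ| = 0.019214 m.
ω = v/|dx/dθ| = 3.49/0.019214 = 181.64 rad/s.

182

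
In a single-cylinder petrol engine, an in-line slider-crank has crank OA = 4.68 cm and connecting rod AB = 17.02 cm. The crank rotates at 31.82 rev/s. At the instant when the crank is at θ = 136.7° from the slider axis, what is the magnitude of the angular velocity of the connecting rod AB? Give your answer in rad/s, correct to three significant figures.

ω = 199.9 rad/s (converted from 31.82 rev/s).
The rod makes angle φ with the slider axis where L sinφ = r sinθ; differentiating, L cosφ·φ̇ = r ω cosθ.
L cosφ = √(L² − r² sin²θ) = 0.16715 m.
|ω_rod| = r ω |cosθ| / √(L² − r² sin²θ) = 0.0468·199.9·0.72777/0.16715 = 40.74 rad/s.

40.7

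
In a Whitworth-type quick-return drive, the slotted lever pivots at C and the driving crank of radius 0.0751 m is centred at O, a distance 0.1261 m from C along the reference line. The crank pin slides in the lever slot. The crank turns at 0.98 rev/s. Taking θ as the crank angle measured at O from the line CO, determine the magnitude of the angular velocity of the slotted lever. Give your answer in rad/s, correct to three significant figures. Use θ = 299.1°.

2.05

ω = 6.158 rad/s (from 0.98 rev/s).
Crank pin A relative to C: A = (d + r cosθ, r sinθ); lever angle φ = atan2(r sinθ, d + r cosθ).
Differentiating tanφ: φ̇ = rω(d cosθ + r)/(d² + r² + 2dr cosθ).
d² + r² + 2dr cosθ = |CA|² = 0.0307525 m²;  d cosθ + r = +0.13643 m.
|ω_lever| = |0.0751·6.158·+0.13643| / 0.0307525 = 2.0515 rad/s.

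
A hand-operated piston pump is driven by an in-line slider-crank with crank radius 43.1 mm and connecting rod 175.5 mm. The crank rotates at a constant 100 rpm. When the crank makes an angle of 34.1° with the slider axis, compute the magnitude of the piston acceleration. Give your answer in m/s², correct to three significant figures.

ω = 2π·100/60 = 10.47 rad/s
x(θ) = r cosθ + √(L² − r² sin²θ); with ω constant, a = ω²·d²x/dθ².
d²x/dθ² = −r cosθ − r²(cos2θ)/√u − r⁴ sin²2θ/(4u^{3/2}),  u = L² − r² sin²θ = 0.0302164 m².
Substituting r = 0.0431 m, L = 0.1755 m, θ = 34.1°: d²x/dθ² = -0.0398 m.
a = ω²·d²x/dθ² = (10.47)²·(-0.0398) = -4.3645 m/s²;  |a| = 4.3645 m/s².

4.36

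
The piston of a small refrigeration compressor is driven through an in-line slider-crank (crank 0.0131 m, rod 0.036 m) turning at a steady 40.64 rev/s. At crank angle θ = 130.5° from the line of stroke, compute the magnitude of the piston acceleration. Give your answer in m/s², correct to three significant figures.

ω = 2π·40.6 = 255.3 rad/s
x(θ) = r cosθ + √(L² − r² sin²θ); with ω constant, a = ω²·d²x/dθ².
d²x/dθ² = −r cosθ − r²(cos2θ)/√u − r⁴ sin²2θ/(4u^{3/2}),  u = L² − r² sin²θ = 0.00119677 m².
Substituting r = 0.0131 m, L = 0.036 m, θ = 130.5°: d²x/dθ² = +0.0091103 m.
a = ω²·d²x/dθ² = (255.3)²·(+0.0091103) = +594.02 m/s²;  |a| = 594.02 m/s².

594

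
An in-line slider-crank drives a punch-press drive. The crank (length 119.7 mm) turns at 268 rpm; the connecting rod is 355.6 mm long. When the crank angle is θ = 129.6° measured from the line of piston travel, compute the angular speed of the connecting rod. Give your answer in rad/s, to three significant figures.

6.24

ω = 28.06 rad/s (converted from 268 rpm).
The rod makes angle φ with the slider axis where L sinφ = r sinθ; differentiating, L cosφ·φ̇ = r ω cosθ.
L cosφ = √(L² − r² sin²θ) = 0.34343 m.
|ω_rod| = r ω |cosθ| / √(L² − r² sin²θ) = 0.1197·28.06·0.63742/0.34343 = 6.2351 rad/s.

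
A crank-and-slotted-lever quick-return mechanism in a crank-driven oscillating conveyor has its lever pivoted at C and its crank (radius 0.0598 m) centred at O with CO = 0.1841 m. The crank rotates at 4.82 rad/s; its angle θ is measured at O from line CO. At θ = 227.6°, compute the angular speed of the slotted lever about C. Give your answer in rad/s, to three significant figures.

ω = 4.82 rad/s
Crank pin A relative to C: A = (d + r cosθ, r sinθ); lever angle φ = atan2(r sinθ, d + r cosθ).
Differentiating tanφ: φ̇ = rω(d cosθ + r)/(d² + r² + 2dr cosθ).
d² + r² + 2dr cosθ = |CA|² = 0.0226218 m²;  d cosθ + r = -0.064339 m.
|ω_lever| = |0.0598·4.82·-0.064339| / 0.0226218 = 0.81978 rad/s.

0.820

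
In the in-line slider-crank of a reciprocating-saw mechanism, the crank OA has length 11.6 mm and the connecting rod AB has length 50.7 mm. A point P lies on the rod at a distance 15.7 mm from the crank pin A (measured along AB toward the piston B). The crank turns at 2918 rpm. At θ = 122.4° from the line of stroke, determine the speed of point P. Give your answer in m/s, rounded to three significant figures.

ω = 305.6 rad/s.  Crank-pin speed |V_A| = rω = 3.5446 m/s, perpendicular to OA.
Rod angle: sinφ = −(r/L) sinθ ⇒ φ = -11.138°; ω_rod = −rω cosθ/√(L²−r²sin²θ) = +38.181 rad/s.
V_P = V_A + ω_rod × AP, with AP = 0.0157 m along the rod.
Components: V_Px = −rω sinθ − a·ω_rod·sinφ = -2.877 m/s;  V_Py = rω cosθ + a·ω_rod·cosφ = -1.3112 m/s.
|V_P| = √(V_Px² + V_Py²) = 3.1617 m/s.

3.16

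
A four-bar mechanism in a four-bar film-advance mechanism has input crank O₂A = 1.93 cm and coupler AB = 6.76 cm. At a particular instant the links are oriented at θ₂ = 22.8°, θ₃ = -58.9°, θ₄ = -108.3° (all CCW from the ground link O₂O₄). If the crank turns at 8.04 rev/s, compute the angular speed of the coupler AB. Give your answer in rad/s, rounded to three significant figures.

ω₂ = 50.52 rad/s (from 8.04 rev/s).
Differentiating the loop-closure r₂e^{iθ₂}+r₃e^{iθ₃}=r₁+r₄e^{iθ₄} gives r₂ω₂e^{iθ₂}+r₃ω₃e^{iθ₃}=r₄ω₄e^{iθ₄}.
Eliminating the other unknown: ω₃ = r₂ω₂ sin(θ₄−θ₂) / [r₃ sin(θ₃−θ₄)].
Numerator sine = -0.75356; denominator sine = +0.75927.
Result = 0.0193·50.52·(-0.75356) / (0.0676·(+0.75927)) = -14.314 rad/s; magnitude 14.314 rad/s.

14.3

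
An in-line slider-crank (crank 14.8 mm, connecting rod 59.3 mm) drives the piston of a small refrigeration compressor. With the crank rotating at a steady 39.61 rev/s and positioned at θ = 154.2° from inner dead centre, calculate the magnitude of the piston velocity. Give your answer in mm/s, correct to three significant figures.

1240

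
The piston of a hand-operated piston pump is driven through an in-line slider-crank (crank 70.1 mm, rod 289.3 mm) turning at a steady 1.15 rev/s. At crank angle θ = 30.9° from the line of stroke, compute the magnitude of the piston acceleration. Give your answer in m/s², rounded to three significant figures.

ω = 2π·1.15 = 7.226 rad/s
x(θ) = r cosθ + √(L² − r² sin²θ); with ω constant, a = ω²·d²x/dθ².
d²x/dθ² = −r cosθ − r²(cos2θ)/√u − r⁴ sin²2θ/(4u^{3/2}),  u = L² − r² sin²θ = 0.0823985 m².
Substituting r = 0.0701 m, L = 0.2893 m, θ = 30.9°: d²x/dθ² = -0.068438 m.
a = ω²·d²x/dθ² = (7.226)²·(-0.068438) = -3.5732 m/s²;  |a| = 3.5732 m/s².

3.57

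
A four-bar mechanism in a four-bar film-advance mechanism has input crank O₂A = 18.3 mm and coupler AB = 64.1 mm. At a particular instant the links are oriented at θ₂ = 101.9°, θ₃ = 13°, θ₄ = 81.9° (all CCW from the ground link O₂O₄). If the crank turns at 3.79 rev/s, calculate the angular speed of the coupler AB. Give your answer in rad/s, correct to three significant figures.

ω₂ = 23.81 rad/s (from 3.79 rev/s).
Differentiating the loop-closure r₂e^{iθ₂}+r₃e^{iθ₃}=r₁+r₄e^{iθ₄} gives r₂ω₂e^{iθ₂}+r₃ω₃e^{iθ₃}=r₄ω₄e^{iθ₄}.
Eliminating the other unknown: ω₃ = r₂ω₂ sin(θ₄−θ₂) / [r₃ sin(θ₃−θ₄)].
Numerator sine = -0.34202; denominator sine = -0.93295.
Result = 0.0183·23.81·(-0.34202) / (0.0641·(-0.93295)) = +2.4923 rad/s; magnitude 2.4923 rad/s.

2.49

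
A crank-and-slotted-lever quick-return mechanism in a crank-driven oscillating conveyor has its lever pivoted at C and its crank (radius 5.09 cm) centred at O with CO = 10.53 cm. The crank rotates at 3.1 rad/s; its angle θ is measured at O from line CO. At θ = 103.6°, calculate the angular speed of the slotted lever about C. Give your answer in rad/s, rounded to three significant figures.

0.370

ω = 3.1 rad/s
Crank pin A relative to C: A = (d + r cosθ, r sinθ); lever angle φ = atan2(r sinθ, d + r cosθ).
Differentiating tanφ: φ̇ = rω(d cosθ + r)/(d² + r² + 2dr cosθ).
d² + r² + 2dr cosθ = |CA|² = 0.0111583 m²;  d cosθ + r = +0.02614 m.
|ω_lever| = |0.0509·3.1·+0.02614| / 0.0111583 = 0.36964 rad/s.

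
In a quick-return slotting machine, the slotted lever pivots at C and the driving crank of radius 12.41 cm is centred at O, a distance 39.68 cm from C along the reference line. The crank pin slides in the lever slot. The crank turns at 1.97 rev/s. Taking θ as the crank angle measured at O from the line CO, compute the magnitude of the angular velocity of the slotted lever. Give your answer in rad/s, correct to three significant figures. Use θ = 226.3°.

ω = 12.38 rad/s (from 1.97 rev/s).
Crank pin A relative to C: A = (d + r cosθ, r sinθ); lever angle φ = atan2(r sinθ, d + r cosθ).
Differentiating tanφ: φ̇ = rω(d cosθ + r)/(d² + r² + 2dr cosθ).
d² + r² + 2dr cosθ = |CA|² = 0.104809 m²;  d cosθ + r = -0.15004 m.
|ω_lever| = |0.1241·12.38·-0.15004| / 0.104809 = 2.199 rad/s.

2.20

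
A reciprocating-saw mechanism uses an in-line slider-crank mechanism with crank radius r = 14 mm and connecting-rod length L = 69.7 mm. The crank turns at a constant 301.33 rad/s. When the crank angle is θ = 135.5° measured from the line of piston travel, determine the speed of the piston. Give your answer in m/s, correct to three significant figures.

2.53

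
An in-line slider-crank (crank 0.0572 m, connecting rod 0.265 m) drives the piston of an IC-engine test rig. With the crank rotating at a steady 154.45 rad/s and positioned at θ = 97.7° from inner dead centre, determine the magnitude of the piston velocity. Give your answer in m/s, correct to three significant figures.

ω = 154.4 rad/s
For an in-line slider-crank, x = r cosθ + √(L² − r² sin²θ), so v = −rω sinθ·[1 + r cosθ/√(L² − r² sin²θ)].
With r = 0.0572 m, L = 0.265 m, θ = 97.7°: √(L² − r² sin²θ) = 0.25887 m.
v = −0.0572·154.4·0.99098·[1 + 0.0572·-0.13399/0.25887] = -8.4957 m/s.
|v| = 8.4957 m/s.

8.50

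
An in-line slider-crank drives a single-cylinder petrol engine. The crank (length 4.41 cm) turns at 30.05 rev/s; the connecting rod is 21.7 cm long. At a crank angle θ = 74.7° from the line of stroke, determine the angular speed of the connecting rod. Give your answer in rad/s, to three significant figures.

ω = 188.8 rad/s (converted from 30.05 rev/s).
The rod makes angle φ with the slider axis where L sinφ = r sinθ; differentiating, L cosφ·φ̇ = r ω cosθ.
L cosφ = √(L² − r² sin²θ) = 0.21279 m.
|ω_rod| = r ω |cosθ| / √(L² − r² sin²θ) = 0.0441·188.8·0.26387/0.21279 = 10.325 rad/s.

10.3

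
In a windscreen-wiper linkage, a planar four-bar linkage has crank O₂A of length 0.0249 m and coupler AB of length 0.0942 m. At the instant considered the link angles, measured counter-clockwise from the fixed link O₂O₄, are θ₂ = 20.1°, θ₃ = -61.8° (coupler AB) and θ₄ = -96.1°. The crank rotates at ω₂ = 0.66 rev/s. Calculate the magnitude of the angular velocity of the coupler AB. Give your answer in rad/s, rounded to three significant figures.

ω₂ = 4.147 rad/s (from 0.66 rev/s).
Differentiating the loop-closure r₂e^{iθ₂}+r₃e^{iθ₃}=r₁+r₄e^{iθ₄} gives r₂ω₂e^{iθ₂}+r₃ω₃e^{iθ₃}=r₄ω₄e^{iθ₄}.
Eliminating the other unknown: ω₃ = r₂ω₂ sin(θ₄−θ₂) / [r₃ sin(θ₃−θ₄)].
Numerator sine = -0.89726; denominator sine = +0.56353.
Result = 0.0249·4.147·(-0.89726) / (0.0942·(+0.56353)) = -1.7453 rad/s; magnitude 1.7453 rad/s.

1.75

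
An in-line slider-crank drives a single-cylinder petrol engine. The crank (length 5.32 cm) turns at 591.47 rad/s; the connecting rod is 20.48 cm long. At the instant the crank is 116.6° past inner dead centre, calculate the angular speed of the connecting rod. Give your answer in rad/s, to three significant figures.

ω = 591.5 rad/s
The rod makes angle φ with the slider axis where L sinφ = r sinθ; differentiating, L cosφ·φ̇ = r ω cosθ.
L cosφ = √(L² − r² sin²θ) = 0.1992 m.
|ω_rod| = r ω |cosθ| / √(L² − r² sin²θ) = 0.0532·591.5·0.44776/0.1992 = 70.73 rad/s.

70.7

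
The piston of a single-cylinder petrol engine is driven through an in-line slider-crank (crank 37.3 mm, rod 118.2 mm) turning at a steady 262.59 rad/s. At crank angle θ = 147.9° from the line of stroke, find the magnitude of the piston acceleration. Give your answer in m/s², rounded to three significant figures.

1800

ω = 262.6 rad/s
x(θ) = r cosθ + √(L² − r² sin²θ); with ω constant, a = ω²·d²x/dθ².
d²x/dθ² = −r cosθ − r²(cos2θ)/√u − r⁴ sin²2θ/(4u^{3/2}),  u = L² − r² sin²θ = 0.0135784 m².
Substituting r = 0.0373 m, L = 0.1182 m, θ = 147.9°: d²x/dθ² = +0.026153 m.
a = ω²·d²x/dθ² = (262.6)²·(+0.026153) = +1803.4 m/s²;  |a| = 1803.4 m/s².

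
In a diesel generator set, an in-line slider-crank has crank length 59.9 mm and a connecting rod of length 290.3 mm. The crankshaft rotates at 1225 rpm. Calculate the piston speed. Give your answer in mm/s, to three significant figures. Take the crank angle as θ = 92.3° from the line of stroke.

ω = 2π·1225/60 = 128.3 rad/s
For an in-line slider-crank, x = r cosθ + √(L² − r² sin²θ), so v = −rω sinθ·[1 + r cosθ/√(L² − r² sin²θ)].
With r = 0.0599 m, L = 0.2903 m, θ = 92.3°: √(L² − r² sin²θ) = 0.28406 m.
v = −0.0599·128.3·0.99919·[1 + 0.0599·-0.04013/0.28406] = -7.6129 m/s.
|v| = 7.6129 m/s = 7612.9 mm/s.

7610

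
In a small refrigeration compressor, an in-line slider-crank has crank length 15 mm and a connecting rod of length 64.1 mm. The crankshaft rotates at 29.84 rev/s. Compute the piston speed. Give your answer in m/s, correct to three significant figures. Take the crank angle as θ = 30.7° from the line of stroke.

1.73

ω = 2π·29.8 = 187.5 rad/s
For an in-line slider-crank, x = r cosθ + √(L² − r² sin²θ), so v = −rω sinθ·[1 + r cosθ/√(L² − r² sin²θ)].
With r = 0.015 m, L = 0.0641 m, θ = 30.7°: √(L² − r² sin²θ) = 0.063641 m.
v = −0.015·187.5·0.51054·[1 + 0.015·0.85985/0.063641] = -1.7268 m/s.
|v| = 1.7268 m/s.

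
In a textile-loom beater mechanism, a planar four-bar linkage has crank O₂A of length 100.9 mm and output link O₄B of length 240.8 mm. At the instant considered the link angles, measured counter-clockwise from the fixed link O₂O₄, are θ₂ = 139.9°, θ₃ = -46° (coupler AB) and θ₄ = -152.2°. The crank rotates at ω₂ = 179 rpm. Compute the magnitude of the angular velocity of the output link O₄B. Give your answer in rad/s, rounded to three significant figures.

ω₂ = 18.74 rad/s (from 179 rpm).
Differentiating the loop-closure r₂e^{iθ₂}+r₃e^{iθ₃}=r₁+r₄e^{iθ₄} gives r₂ω₂e^{iθ₂}+r₃ω₃e^{iθ₃}=r₄ω₄e^{iθ₄}.
Eliminating the other unknown: ω₄ = r₂ω₂ sin(θ₂−θ₃) / [r₄ sin(θ₄−θ₃)].
Numerator sine = -0.10279; denominator sine = -0.96029.
Result = 0.1009·18.74·(-0.10279) / (0.2408·(-0.96029)) = +0.84076 rad/s; magnitude 0.84076 rad/s.

0.841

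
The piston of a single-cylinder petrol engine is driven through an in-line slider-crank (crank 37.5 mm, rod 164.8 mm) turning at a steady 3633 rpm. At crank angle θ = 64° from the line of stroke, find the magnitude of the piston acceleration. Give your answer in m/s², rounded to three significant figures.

1610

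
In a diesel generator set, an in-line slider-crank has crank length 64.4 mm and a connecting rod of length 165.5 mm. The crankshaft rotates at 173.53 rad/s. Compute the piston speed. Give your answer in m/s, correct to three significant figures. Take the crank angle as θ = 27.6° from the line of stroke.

ω = 173.5 rad/s
For an in-line slider-crank, x = r cosθ + √(L² − r² sin²θ), so v = −rω sinθ·[1 + r cosθ/√(L² − r² sin²θ)].
With r = 0.0644 m, L = 0.1655 m, θ = 27.6°: √(L² − r² sin²θ) = 0.16279 m.
v = −0.0644·173.5·0.46330·[1 + 0.0644·0.88620/0.16279] = -6.9926 m/s.
|v| = 6.9926 m/s.

6.99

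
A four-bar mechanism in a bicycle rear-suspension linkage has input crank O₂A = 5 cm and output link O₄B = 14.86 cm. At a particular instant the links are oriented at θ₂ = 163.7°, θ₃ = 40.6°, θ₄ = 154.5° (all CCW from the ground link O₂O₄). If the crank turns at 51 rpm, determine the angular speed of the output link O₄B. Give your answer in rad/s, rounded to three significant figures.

1.65

ω₂ = 5.341 rad/s (from 51 rpm).
Differentiating the loop-closure r₂e^{iθ₂}+r₃e^{iθ₃}=r₁+r₄e^{iθ₄} gives r₂ω₂e^{iθ₂}+r₃ω₃e^{iθ₃}=r₄ω₄e^{iθ₄}.
Eliminating the other unknown: ω₄ = r₂ω₂ sin(θ₂−θ₃) / [r₄ sin(θ₄−θ₃)].
Numerator sine = +0.83772; denominator sine = +0.91425.
Result = 0.05·5.341·(+0.83772) / (0.1486·(+0.91425)) = +1.6466 rad/s; magnitude 1.6466 rad/s.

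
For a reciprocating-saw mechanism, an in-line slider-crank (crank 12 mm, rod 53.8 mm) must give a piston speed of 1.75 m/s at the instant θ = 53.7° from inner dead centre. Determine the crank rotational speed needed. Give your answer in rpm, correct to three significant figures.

For an in-line slider-crank, |v_piston| = rω|sinθ|·[1 + r cosθ/√(L² − r² sin²θ)].
With r = 0.012 m, L = 0.0538 m, θ = 53.7°: the bracketed kinematic factor |dx/dθ| = 0.010969 m.
ω = v/|dx/dθ| = 1.75/0.010969 = 159.54 rad/s.
N = 60ω/(2π) = 1523.5 rpm.

1520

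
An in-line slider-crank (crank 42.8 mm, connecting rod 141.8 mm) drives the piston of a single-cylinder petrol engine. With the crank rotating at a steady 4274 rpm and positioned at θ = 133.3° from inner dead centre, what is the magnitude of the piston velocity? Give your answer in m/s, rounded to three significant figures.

11.0

ω = 2π·4274/60 = 447.6 rad/s
For an in-line slider-crank, x = r cosθ + √(L² − r² sin²θ), so v = −rω sinθ·[1 + r cosθ/√(L² − r² sin²θ)].
With r = 0.0428 m, L = 0.1418 m, θ = 133.3°: √(L² − r² sin²θ) = 0.13834 m.
v = −0.0428·447.6·0.72777·[1 + 0.0428·-0.68582/0.13834] = -10.983 m/s.
|v| = 10.983 m/s.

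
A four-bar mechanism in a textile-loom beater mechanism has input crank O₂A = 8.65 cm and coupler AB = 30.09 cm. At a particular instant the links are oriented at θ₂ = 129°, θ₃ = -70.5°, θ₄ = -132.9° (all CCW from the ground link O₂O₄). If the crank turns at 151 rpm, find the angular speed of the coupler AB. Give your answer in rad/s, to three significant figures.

5.08

ω₂ = 15.81 rad/s (from 151 rpm).
Differentiating the loop-closure r₂e^{iθ₂}+r₃e^{iθ₃}=r₁+r₄e^{iθ₄} gives r₂ω₂e^{iθ₂}+r₃ω₃e^{iθ₃}=r₄ω₄e^{iθ₄}.
Eliminating the other unknown: ω₃ = r₂ω₂ sin(θ₄−θ₂) / [r₃ sin(θ₃−θ₄)].
Numerator sine = +0.99002; denominator sine = +0.88620.
Result = 0.0865·15.81·(+0.99002) / (0.3009·(+0.88620)) = +5.0782 rad/s; magnitude 5.0782 rad/s.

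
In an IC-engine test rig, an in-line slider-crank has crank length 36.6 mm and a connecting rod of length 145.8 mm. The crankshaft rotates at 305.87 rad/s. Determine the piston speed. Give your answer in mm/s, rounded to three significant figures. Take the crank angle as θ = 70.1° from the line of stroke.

ω = 305.9 rad/s
For an in-line slider-crank, x = r cosθ + √(L² − r² sin²θ), so v = −rω sinθ·[1 + r cosθ/√(L² − r² sin²θ)].
With r = 0.0366 m, L = 0.1458 m, θ = 70.1°: √(L² − r² sin²θ) = 0.14168 m.
v = −0.0366·305.9·0.94029·[1 + 0.0366·0.34038/0.14168] = -11.452 m/s.
|v| = 11.452 m/s = 11452 mm/s.

11500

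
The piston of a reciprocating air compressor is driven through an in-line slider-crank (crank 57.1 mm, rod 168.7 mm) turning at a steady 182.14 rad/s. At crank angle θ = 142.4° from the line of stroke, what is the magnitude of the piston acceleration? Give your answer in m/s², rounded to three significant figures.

1320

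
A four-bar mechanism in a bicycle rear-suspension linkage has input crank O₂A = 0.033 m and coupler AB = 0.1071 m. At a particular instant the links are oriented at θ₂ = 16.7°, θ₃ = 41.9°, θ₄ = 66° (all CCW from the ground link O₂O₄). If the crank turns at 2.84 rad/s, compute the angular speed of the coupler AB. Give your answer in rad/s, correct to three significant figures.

1.62

ω₂ = 2.84 rad/s
Differentiating the loop-closure r₂e^{iθ₂}+r₃e^{iθ₃}=r₁+r₄e^{iθ₄} gives r₂ω₂e^{iθ₂}+r₃ω₃e^{iθ₃}=r₄ω₄e^{iθ₄}.
Eliminating the other unknown: ω₃ = r₂ω₂ sin(θ₄−θ₂) / [r₃ sin(θ₃−θ₄)].
Numerator sine = +0.75813; denominator sine = -0.40833.
Result = 0.033·2.84·(+0.75813) / (0.1071·(-0.40833)) = -1.6247 rad/s; magnitude 1.6247 rad/s.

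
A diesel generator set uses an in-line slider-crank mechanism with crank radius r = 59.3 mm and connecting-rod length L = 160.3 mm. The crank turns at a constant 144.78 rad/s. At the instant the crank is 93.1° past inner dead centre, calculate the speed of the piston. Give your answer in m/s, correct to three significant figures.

8.39

ω = 144.8 rad/s
For an in-line slider-crank, x = r cosθ + √(L² − r² sin²θ), so v = −rω sinθ·[1 + r cosθ/√(L² − r² sin²θ)].
With r = 0.0593 m, L = 0.1603 m, θ = 93.1°: √(L² − r² sin²θ) = 0.14896 m.
v = −0.0593·144.8·0.99854·[1 + 0.0593·-0.05408/0.14896] = -8.3883 m/s.
|v| = 8.3883 m/s.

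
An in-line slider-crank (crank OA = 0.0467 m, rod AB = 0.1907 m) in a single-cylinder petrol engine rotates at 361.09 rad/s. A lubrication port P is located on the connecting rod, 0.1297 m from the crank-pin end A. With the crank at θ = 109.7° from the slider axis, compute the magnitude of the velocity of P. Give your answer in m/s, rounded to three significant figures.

ω = 361.1 rad/s.  Crank-pin speed |V_A| = rω = 16.863 m/s, perpendicular to OA.
Rod angle: sinφ = −(r/L) sinθ ⇒ φ = -13.330°; ω_rod = −rω cosθ/√(L²−r²sin²θ) = +30.633 rad/s.
V_P = V_A + ω_rod × AP, with AP = 0.1297 m along the rod.
Components: V_Px = −rω sinθ − a·ω_rod·sinφ = -14.96 m/s;  V_Py = rω cosθ + a·ω_rod·cosφ = -1.8183 m/s.
|V_P| = √(V_Px² + V_Py²) = 15.07 m/s.

15.1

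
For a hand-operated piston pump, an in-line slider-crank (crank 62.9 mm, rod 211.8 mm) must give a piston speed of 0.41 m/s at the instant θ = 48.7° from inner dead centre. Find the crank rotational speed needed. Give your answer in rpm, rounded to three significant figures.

69.0

For an in-line slider-crank, |v_piston| = rω|sinθ|·[1 + r cosθ/√(L² − r² sin²θ)].
With r = 0.0629 m, L = 0.2118 m, θ = 48.7°: the bracketed kinematic factor |dx/dθ| = 0.056756 m.
ω = v/|dx/dθ| = 0.41/0.056756 = 7.2239 rad/s.
N = 60ω/(2π) = 68.983 rpm.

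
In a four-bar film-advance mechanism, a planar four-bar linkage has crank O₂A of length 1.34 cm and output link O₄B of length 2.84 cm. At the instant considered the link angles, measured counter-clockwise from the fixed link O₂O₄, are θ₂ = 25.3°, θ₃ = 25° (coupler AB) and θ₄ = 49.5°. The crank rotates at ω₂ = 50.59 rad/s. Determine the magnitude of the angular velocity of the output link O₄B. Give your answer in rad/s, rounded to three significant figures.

ω₂ = 50.59 rad/s
Differentiating the loop-closure r₂e^{iθ₂}+r₃e^{iθ₃}=r₁+r₄e^{iθ₄} gives r₂ω₂e^{iθ₂}+r₃ω₃e^{iθ₃}=r₄ω₄e^{iθ₄}.
Eliminating the other unknown: ω₄ = r₂ω₂ sin(θ₂−θ₃) / [r₄ sin(θ₄−θ₃)].
Numerator sine = +0.00524; denominator sine = +0.41469.
Result = 0.0134·50.59·(+0.00524) / (0.0284·(+0.41469)) = +0.30138 rad/s; magnitude 0.30138 rad/s.

0.301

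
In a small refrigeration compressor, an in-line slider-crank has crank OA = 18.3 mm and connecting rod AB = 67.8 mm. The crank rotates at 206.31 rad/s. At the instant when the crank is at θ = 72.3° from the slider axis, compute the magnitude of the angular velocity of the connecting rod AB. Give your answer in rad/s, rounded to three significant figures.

ω = 206.3 rad/s
The rod makes angle φ with the slider axis where L sinφ = r sinθ; differentiating, L cosφ·φ̇ = r ω cosθ.
L cosφ = √(L² − r² sin²θ) = 0.06552 m.
|ω_rod| = r ω |cosθ| / √(L² − r² sin²θ) = 0.0183·206.3·0.30403/0.06552 = 17.519 rad/s.

17.5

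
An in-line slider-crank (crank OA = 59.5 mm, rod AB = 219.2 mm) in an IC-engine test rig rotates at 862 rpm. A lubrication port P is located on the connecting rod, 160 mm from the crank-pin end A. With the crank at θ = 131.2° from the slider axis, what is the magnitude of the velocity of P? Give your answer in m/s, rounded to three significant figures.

3.63

ω = 90.27 rad/s.  Crank-pin speed |V_A| = rω = 5.371 m/s, perpendicular to OA.
Rod angle: sinφ = −(r/L) sinθ ⇒ φ = -11.785°; ω_rod = −rω cosθ/√(L²−r²sin²θ) = +16.487 rad/s.
V_P = V_A + ω_rod × AP, with AP = 0.16 m along the rod.
Components: V_Px = −rω sinθ − a·ω_rod·sinφ = -3.5024 m/s;  V_Py = rω cosθ + a·ω_rod·cosφ = -0.95546 m/s.
|V_P| = √(V_Px² + V_Py²) = 3.6304 m/s.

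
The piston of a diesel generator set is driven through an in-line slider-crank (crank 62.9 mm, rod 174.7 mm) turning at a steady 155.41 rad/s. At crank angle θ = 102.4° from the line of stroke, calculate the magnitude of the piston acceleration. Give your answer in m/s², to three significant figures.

ω = 155.4 rad/s
x(θ) = r cosθ + √(L² − r² sin²θ); with ω constant, a = ω²·d²x/dθ².
d²x/dθ² = −r cosθ − r²(cos2θ)/√u − r⁴ sin²2θ/(4u^{3/2}),  u = L² − r² sin²θ = 0.0267461 m².
Substituting r = 0.0629 m, L = 0.1747 m, θ = 102.4°: d²x/dθ² = +0.03531 m.
a = ω²·d²x/dθ² = (155.4)²·(+0.03531) = +852.83 m/s²;  |a| = 852.83 m/s².

853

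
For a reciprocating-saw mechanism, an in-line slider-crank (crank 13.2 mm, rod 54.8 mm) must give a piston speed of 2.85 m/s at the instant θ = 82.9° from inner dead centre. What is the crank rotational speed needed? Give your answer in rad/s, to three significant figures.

For an in-line slider-crank, |v_piston| = rω|sinθ|·[1 + r cosθ/√(L² − r² sin²θ)].
With r = 0.0132 m, L = 0.0548 m, θ = 82.9°: the bracketed kinematic factor |dx/dθ| = 0.0135 m.
ω = v/|dx/dθ| = 2.85/0.0135 = 211.1 rad/s.

211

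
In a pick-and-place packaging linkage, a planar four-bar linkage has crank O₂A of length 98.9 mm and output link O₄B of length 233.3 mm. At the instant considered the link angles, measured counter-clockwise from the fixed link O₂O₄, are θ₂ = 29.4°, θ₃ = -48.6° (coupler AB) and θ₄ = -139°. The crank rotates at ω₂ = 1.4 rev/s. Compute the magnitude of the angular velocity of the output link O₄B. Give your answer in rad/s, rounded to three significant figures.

ω₂ = 8.796 rad/s (from 1.4 rev/s).
Differentiating the loop-closure r₂e^{iθ₂}+r₃e^{iθ₃}=r₁+r₄e^{iθ₄} gives r₂ω₂e^{iθ₂}+r₃ω₃e^{iθ₃}=r₄ω₄e^{iθ₄}.
Eliminating the other unknown: ω₄ = r₂ω₂ sin(θ₂−θ₃) / [r₄ sin(θ₄−θ₃)].
Numerator sine = +0.97815; denominator sine = -0.99998.
Result = 0.0989·8.796·(+0.97815) / (0.2333·(-0.99998)) = -3.6476 rad/s; magnitude 3.6476 rad/s.

3.65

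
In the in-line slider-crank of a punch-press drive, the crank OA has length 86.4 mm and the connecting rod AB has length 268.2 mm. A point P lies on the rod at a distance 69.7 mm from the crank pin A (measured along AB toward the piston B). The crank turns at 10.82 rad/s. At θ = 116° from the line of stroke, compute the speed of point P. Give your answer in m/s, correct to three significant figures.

ω = 10.82 rad/s.  Crank-pin speed |V_A| = rω = 0.93485 m/s, perpendicular to OA.
Rod angle: sinφ = −(r/L) sinθ ⇒ φ = -16.831°; ω_rod = −rω cosθ/√(L²−r²sin²θ) = +1.5964 rad/s.
V_P = V_A + ω_rod × AP, with AP = 0.0697 m along the rod.
Components: V_Px = −rω sinθ − a·ω_rod·sinφ = -0.80802 m/s;  V_Py = rω cosθ + a·ω_rod·cosφ = -0.30331 m/s.
|V_P| = √(V_Px² + V_Py²) = 0.86307 m/s.

0.863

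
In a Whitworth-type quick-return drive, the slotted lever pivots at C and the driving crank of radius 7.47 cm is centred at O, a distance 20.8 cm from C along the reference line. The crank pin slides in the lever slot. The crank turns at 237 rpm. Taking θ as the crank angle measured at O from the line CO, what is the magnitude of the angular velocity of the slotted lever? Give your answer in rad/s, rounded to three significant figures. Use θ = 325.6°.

ω = 24.82 rad/s (from 237 rpm).
Crank pin A relative to C: A = (d + r cosθ, r sinθ); lever angle φ = atan2(r sinθ, d + r cosθ).
Differentiating tanφ: φ̇ = rω(d cosθ + r)/(d² + r² + 2dr cosθ).
d² + r² + 2dr cosθ = |CA|² = 0.0744847 m²;  d cosθ + r = +0.24632 m.
|ω_lever| = |0.0747·24.82·+0.24632| / 0.0744847 = 6.1311 rad/s.

6.13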